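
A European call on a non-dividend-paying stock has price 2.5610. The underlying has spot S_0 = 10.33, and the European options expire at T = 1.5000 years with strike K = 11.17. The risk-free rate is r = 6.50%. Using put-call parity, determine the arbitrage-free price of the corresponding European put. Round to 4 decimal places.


Put-call parity: C - P = S_0 * exp(-qT) - K * exp(-rT).
S_0 * exp(-qT) = 10.3300 * 1.00000000 = 10.33000000
K * exp(-rT) = 11.1700 * 0.90710234 = 10.13233316
P = C - S*exp(-qT) + K*exp(-rT)
P = 2.5610 - 10.33000000 + 10.13233316 = 2.3633

Answer: Put price = 2.3633


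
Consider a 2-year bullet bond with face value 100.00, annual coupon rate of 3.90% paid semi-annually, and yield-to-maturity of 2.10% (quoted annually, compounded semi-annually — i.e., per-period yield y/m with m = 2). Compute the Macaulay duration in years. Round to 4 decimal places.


Coupon per period c = face * coupon_rate / m = 1.950000
Periods per year m = 2; per-period yield y/m = 0.010500
Number of cashflows N = 4
Cashflows (t years, CF_t, discount factor 1/(1+y/m)^(m*t), PV):
  t = 0.5000: CF_t = 1.950000, DF = 0.989609, PV = 1.929738
  t = 1.0000: CF_t = 1.950000, DF = 0.979326, PV = 1.909686
  t = 1.5000: CF_t = 1.950000, DF = 0.969150, PV = 1.889843
  t = 2.0000: CF_t = 101.950000, DF = 0.959080, PV = 97.778182
Price P = sum_t PV_t = 103.507449
Macaulay numerator sum_t t * PV_t:
  t * PV_t at t = 0.5000: 0.964869
  t * PV_t at t = 1.0000: 1.909686
  t * PV_t at t = 1.5000: 2.834764
  t * PV_t at t = 2.0000: 195.556364
Macaulay duration D = (sum_t t * PV_t) / P = 201.265683 / 103.507449 = 1.944456

Answer: Macaulay duration = 1.9445 years


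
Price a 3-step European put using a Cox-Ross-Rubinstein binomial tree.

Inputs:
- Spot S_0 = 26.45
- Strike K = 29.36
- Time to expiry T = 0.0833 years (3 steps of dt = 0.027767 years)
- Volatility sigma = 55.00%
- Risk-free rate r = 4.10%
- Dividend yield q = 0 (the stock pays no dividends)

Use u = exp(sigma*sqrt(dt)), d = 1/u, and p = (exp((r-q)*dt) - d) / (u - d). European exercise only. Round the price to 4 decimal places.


Answer: Price = V(0,0) = 3.4242

Derivation:
dt = T/N = 0.027767
u = exp(sigma*sqrt(dt)) = 1.095979; d = 1/u = 0.912426
p = (exp((r-q)*dt) - d) / (u - d) = 0.483310
Discount per step: exp(-r*dt) = 0.998862
Stock lattice S(k, i) with i counting down-moves:
  k=0: S(0,0) = 26.4500
  k=1: S(1,0) = 28.9887; S(1,1) = 24.1337
  k=2: S(2,0) = 31.7710; S(2,1) = 26.4500; S(2,2) = 22.0202
  k=3: S(3,0) = 34.8203; S(3,1) = 28.9887; S(3,2) = 24.1337; S(3,3) = 20.0918
Terminal payoffs V(N, i) = max(K - S_T, 0):
  V(3,0) = 0.000000; V(3,1) = 0.371347; V(3,2) = 5.226333; V(3,3) = 9.268212
Backward induction: V(k, i) = exp(-r*dt) * [p * V(k+1, i) + (1-p) * V(k+1, i+1)].
  V(2,0) = exp(-r*dt) * [p*0.000000 + (1-p)*0.371347] = 0.191653
  V(2,1) = exp(-r*dt) * [p*0.371347 + (1-p)*5.226333] = 2.876595
  V(2,2) = exp(-r*dt) * [p*5.226333 + (1-p)*9.268212] = 7.306410
  V(1,0) = exp(-r*dt) * [p*0.191653 + (1-p)*2.876595] = 1.577140
  V(1,1) = exp(-r*dt) * [p*2.876595 + (1-p)*7.306410] = 5.159560
  V(0,0) = exp(-r*dt) * [p*1.577140 + (1-p)*5.159560] = 3.424241


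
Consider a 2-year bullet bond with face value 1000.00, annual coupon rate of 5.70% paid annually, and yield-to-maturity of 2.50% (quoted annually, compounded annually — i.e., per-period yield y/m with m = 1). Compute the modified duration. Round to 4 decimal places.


Coupon per period c = face * coupon_rate / m = 57.000000
Periods per year m = 1; per-period yield y/m = 0.025000
Number of cashflows N = 2
Cashflows (t years, CF_t, discount factor 1/(1+y/m)^(m*t), PV):
  t = 1.0000: CF_t = 57.000000, DF = 0.975610, PV = 55.609756
  t = 2.0000: CF_t = 1057.000000, DF = 0.951814, PV = 1006.067817
Price P = sum_t PV_t = 1061.677573
First compute Macaulay numerator sum_t t * PV_t:
  t * PV_t at t = 1.0000: 55.609756
  t * PV_t at t = 2.0000: 2012.135634
Macaulay duration D = 2067.745390 / 1061.677573 = 1.947621
Modified duration = D / (1 + y/m) = 1.947621 / (1 + 0.025000) = 1.900118

Answer: Modified duration = 1.9001


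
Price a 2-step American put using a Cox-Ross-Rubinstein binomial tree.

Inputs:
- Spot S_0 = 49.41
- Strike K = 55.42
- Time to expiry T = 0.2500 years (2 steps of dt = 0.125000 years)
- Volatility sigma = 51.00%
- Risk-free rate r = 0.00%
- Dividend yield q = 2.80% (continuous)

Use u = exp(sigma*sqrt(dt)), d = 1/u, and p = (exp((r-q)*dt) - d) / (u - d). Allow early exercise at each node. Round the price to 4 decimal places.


dt = T/N = 0.125000
u = exp(sigma*sqrt(dt)) = 1.197591; d = 1/u = 0.835009
p = (exp((r-q)*dt) - d) / (u - d) = 0.445408
Discount per step: exp(-r*dt) = 1.000000
Stock lattice S(k, i) with i counting down-moves:
  k=0: S(0,0) = 49.4100
  k=1: S(1,0) = 59.1730; S(1,1) = 41.2578
  k=2: S(2,0) = 70.8650; S(2,1) = 49.4100; S(2,2) = 34.4507
Terminal payoffs V(N, i) = max(K - S_T, 0):
  V(2,0) = 0.000000; V(2,1) = 6.010000; V(2,2) = 20.969332
Backward induction: V(k, i) = exp(-r*dt) * [p * V(k+1, i) + (1-p) * V(k+1, i+1)]; then take max(V_cont, immediate exercise) for American.
  V(1,0) = exp(-r*dt) * [p*0.000000 + (1-p)*6.010000] = 3.333101; exercise = 0.000000; V(1,0) = max -> 3.333101
  V(1,1) = exp(-r*dt) * [p*6.010000 + (1-p)*20.969332] = 14.306333; exercise = 14.162183; V(1,1) = max -> 14.306333
  V(0,0) = exp(-r*dt) * [p*3.333101 + (1-p)*14.306333] = 9.418772; exercise = 6.010000; V(0,0) = max -> 9.418772

Answer: Price = V(0,0) = 9.4188


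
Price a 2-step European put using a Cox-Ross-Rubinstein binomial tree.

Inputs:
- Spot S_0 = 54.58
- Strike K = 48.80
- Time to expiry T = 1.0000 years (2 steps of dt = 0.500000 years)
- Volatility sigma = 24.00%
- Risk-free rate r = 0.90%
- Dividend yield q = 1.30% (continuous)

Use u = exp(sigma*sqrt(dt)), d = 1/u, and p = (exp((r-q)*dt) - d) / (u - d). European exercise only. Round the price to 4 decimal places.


dt = T/N = 0.500000
u = exp(sigma*sqrt(dt)) = 1.184956; d = 1/u = 0.843913
p = (exp((r-q)*dt) - d) / (u - d) = 0.451817
Discount per step: exp(-r*dt) = 0.995510
Stock lattice S(k, i) with i counting down-moves:
  k=0: S(0,0) = 54.5800
  k=1: S(1,0) = 64.6749; S(1,1) = 46.0608
  k=2: S(2,0) = 76.6369; S(2,1) = 54.5800; S(2,2) = 38.8713
Terminal payoffs V(N, i) = max(K - S_T, 0):
  V(2,0) = 0.000000; V(2,1) = 0.000000; V(2,2) = 9.928697
Backward induction: V(k, i) = exp(-r*dt) * [p * V(k+1, i) + (1-p) * V(k+1, i+1)].
  V(1,0) = exp(-r*dt) * [p*0.000000 + (1-p)*0.000000] = 0.000000
  V(1,1) = exp(-r*dt) * [p*0.000000 + (1-p)*9.928697] = 5.418309
  V(0,0) = exp(-r*dt) * [p*0.000000 + (1-p)*5.418309] = 2.956891

Answer: Price = V(0,0) = 2.9569


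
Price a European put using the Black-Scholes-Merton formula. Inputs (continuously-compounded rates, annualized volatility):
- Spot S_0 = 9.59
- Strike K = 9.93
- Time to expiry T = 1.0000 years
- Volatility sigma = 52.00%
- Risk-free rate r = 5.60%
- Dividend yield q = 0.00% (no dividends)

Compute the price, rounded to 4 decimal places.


d1 = (ln(S/K) + (r - q + 0.5*sigma^2) * T) / (sigma * sqrt(T)) = 0.30069310
d2 = d1 - sigma * sqrt(T) = -0.21930690
exp(-rT) = 0.94553914; exp(-qT) = 1.00000000
P = K * exp(-rT) * N(-d2) - S_0 * exp(-qT) * N(-d1)
N(-d1) = 0.38182427; N(-d2) = 0.58679451
P = 9.9300 * 0.94553914 * 0.58679451 - 9.5900 * 1.00000000 * 0.38182427 = 1.8478

Answer: Price = 1.8478


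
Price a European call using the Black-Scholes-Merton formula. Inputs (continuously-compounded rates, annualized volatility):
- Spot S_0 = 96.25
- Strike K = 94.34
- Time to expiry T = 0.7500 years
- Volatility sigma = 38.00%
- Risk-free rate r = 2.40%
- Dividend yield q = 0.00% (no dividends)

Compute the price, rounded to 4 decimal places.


d1 = (ln(S/K) + (r - q + 0.5*sigma^2) * T) / (sigma * sqrt(T)) = 0.28014766
d2 = d1 - sigma * sqrt(T) = -0.04894200
exp(-rT) = 0.98216103; exp(-qT) = 1.00000000
C = S_0 * exp(-qT) * N(d1) - K * exp(-rT) * N(d2)
N(d1) = 0.61031789; N(d2) = 0.48048276
C = 96.2500 * 1.00000000 * 0.61031789 - 94.3400 * 0.98216103 * 0.48048276 = 14.2230

Answer: Price = 14.2230


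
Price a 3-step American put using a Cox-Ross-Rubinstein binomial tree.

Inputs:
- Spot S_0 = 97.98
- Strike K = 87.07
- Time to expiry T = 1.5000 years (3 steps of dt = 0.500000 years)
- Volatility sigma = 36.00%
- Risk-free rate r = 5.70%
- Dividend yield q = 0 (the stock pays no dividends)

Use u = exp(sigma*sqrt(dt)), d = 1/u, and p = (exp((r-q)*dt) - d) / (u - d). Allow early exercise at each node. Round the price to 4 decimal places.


Answer: Price = V(0,0) = 9.4317

Derivation:
dt = T/N = 0.500000
u = exp(sigma*sqrt(dt)) = 1.289892; d = 1/u = 0.775259
p = (exp((r-q)*dt) - d) / (u - d) = 0.492878
Discount per step: exp(-r*dt) = 0.971902
Stock lattice S(k, i) with i counting down-moves:
  k=0: S(0,0) = 97.9800
  k=1: S(1,0) = 126.3836; S(1,1) = 75.9599
  k=2: S(2,0) = 163.0212; S(2,1) = 97.9800; S(2,2) = 58.8885
  k=3: S(3,0) = 210.2797; S(3,1) = 126.3836; S(3,2) = 75.9599; S(3,3) = 45.6539
Terminal payoffs V(N, i) = max(K - S_T, 0):
  V(3,0) = 0.000000; V(3,1) = 0.000000; V(3,2) = 11.110148; V(3,3) = 41.416145
Backward induction: V(k, i) = exp(-r*dt) * [p * V(k+1, i) + (1-p) * V(k+1, i+1)]; then take max(V_cont, immediate exercise) for American.
  V(2,0) = exp(-r*dt) * [p*0.000000 + (1-p)*0.000000] = 0.000000; exercise = 0.000000; V(2,0) = max -> 0.000000
  V(2,1) = exp(-r*dt) * [p*0.000000 + (1-p)*11.110148] = 5.475895; exercise = 0.000000; V(2,1) = max -> 5.475895
  V(2,2) = exp(-r*dt) * [p*11.110148 + (1-p)*41.416145] = 25.734993; exercise = 28.181461; V(2,2) = max -> 28.181461
  V(1,0) = exp(-r*dt) * [p*0.000000 + (1-p)*5.475895] = 2.698922; exercise = 0.000000; V(1,0) = max -> 2.698922
  V(1,1) = exp(-r*dt) * [p*5.475895 + (1-p)*28.181461] = 16.513001; exercise = 11.110148; V(1,1) = max -> 16.513001
  V(0,0) = exp(-r*dt) * [p*2.698922 + (1-p)*16.513001] = 9.431678; exercise = 0.000000; V(0,0) = max -> 9.431678


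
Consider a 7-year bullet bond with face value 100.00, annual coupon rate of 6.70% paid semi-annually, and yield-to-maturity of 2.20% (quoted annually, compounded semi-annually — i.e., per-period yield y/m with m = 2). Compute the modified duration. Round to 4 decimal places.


Coupon per period c = face * coupon_rate / m = 3.350000
Periods per year m = 2; per-period yield y/m = 0.011000
Number of cashflows N = 14
Cashflows (t years, CF_t, discount factor 1/(1+y/m)^(m*t), PV):
  t = 0.5000: CF_t = 3.350000, DF = 0.989120, PV = 3.313551
  t = 1.0000: CF_t = 3.350000, DF = 0.978358, PV = 3.277498
  t = 1.5000: CF_t = 3.350000, DF = 0.967713, PV = 3.241838
  t = 2.0000: CF_t = 3.350000, DF = 0.957184, PV = 3.206566
  t = 2.5000: CF_t = 3.350000, DF = 0.946769, PV = 3.171678
  t = 3.0000: CF_t = 3.350000, DF = 0.936468, PV = 3.137169
  t = 3.5000: CF_t = 3.350000, DF = 0.926279, PV = 3.103035
  t = 4.0000: CF_t = 3.350000, DF = 0.916201, PV = 3.069273
  t = 4.5000: CF_t = 3.350000, DF = 0.906232, PV = 3.035879
  t = 5.0000: CF_t = 3.350000, DF = 0.896372, PV = 3.002847
  t = 5.5000: CF_t = 3.350000, DF = 0.886620, PV = 2.970175
  t = 6.0000: CF_t = 3.350000, DF = 0.876973, PV = 2.937859
  t = 6.5000: CF_t = 3.350000, DF = 0.867431, PV = 2.905894
  t = 7.0000: CF_t = 103.350000, DF = 0.857993, PV = 88.673592
Price P = sum_t PV_t = 129.046855
First compute Macaulay numerator sum_t t * PV_t:
  t * PV_t at t = 0.5000: 1.656775
  t * PV_t at t = 1.0000: 3.277498
  t * PV_t at t = 1.5000: 4.862757
  t * PV_t at t = 2.0000: 6.413132
  t * PV_t at t = 2.5000: 7.929194
  t * PV_t at t = 3.0000: 9.411506
  t * PV_t at t = 3.5000: 10.860624
  t * PV_t at t = 4.0000: 12.277093
  t * PV_t at t = 4.5000: 13.661454
  t * PV_t at t = 5.0000: 15.014237
  t * PV_t at t = 5.5000: 16.335965
  t * PV_t at t = 6.0000: 17.627154
  t * PV_t at t = 6.5000: 18.888312
  t * PV_t at t = 7.0000: 620.715146
Macaulay duration D = 758.930847 / 129.046855 = 5.881049
Modified duration = D / (1 + y/m) = 5.881049 / (1 + 0.011000) = 5.817061

Answer: Modified duration = 5.8171


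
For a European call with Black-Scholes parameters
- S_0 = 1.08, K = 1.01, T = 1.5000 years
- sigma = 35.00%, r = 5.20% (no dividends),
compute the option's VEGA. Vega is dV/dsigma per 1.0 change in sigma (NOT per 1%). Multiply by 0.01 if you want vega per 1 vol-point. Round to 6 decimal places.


d1 = 0.5526182072; d2 = 0.1239575022
phi(d1) = 0.3424491927; exp(-qT) = 1.0000000000; exp(-rT) = 0.9249644265
Vega = S * exp(-qT) * phi(d1) * sqrt(T) = 1.0800 * 1.0000000000 * 0.3424491927 * 1.2247448714 = 0.452966

Answer: Vega = 0.452966


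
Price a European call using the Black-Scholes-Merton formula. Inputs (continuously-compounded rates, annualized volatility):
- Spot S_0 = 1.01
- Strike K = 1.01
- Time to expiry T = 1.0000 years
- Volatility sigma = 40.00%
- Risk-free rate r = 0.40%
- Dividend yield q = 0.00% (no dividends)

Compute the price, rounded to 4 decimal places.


d1 = (ln(S/K) + (r - q + 0.5*sigma^2) * T) / (sigma * sqrt(T)) = 0.21000000
d2 = d1 - sigma * sqrt(T) = -0.19000000
exp(-rT) = 0.99600799; exp(-qT) = 1.00000000
C = S_0 * exp(-qT) * N(d1) - K * exp(-rT) * N(d2)
N(d1) = 0.58316616; N(d2) = 0.42465457
C = 1.0100 * 1.00000000 * 0.58316616 - 1.0100 * 0.99600799 * 0.42465457 = 0.1618

Answer: Price = 0.1618


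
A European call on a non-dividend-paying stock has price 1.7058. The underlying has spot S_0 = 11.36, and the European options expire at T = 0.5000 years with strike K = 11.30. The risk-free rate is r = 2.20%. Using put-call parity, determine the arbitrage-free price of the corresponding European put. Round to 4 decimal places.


Put-call parity: C - P = S_0 * exp(-qT) - K * exp(-rT).
S_0 * exp(-qT) = 11.3600 * 1.00000000 = 11.36000000
K * exp(-rT) = 11.3000 * 0.98906028 = 11.17638115
P = C - S*exp(-qT) + K*exp(-rT)
P = 1.7058 - 11.36000000 + 11.17638115 = 1.5222

Answer: Put price = 1.5222


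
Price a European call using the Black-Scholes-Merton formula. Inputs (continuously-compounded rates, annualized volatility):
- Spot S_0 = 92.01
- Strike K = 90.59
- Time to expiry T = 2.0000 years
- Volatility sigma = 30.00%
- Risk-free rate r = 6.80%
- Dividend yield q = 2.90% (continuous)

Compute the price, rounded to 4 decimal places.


Answer: Price = 18.1442

Derivation:
d1 = (ln(S/K) + (r - q + 0.5*sigma^2) * T) / (sigma * sqrt(T)) = 0.43263960
d2 = d1 - sigma * sqrt(T) = 0.00837553
exp(-rT) = 0.87284263; exp(-qT) = 0.94364995
C = S_0 * exp(-qT) * N(d1) - K * exp(-rT) * N(d2)
N(d1) = 0.66736169; N(d2) = 0.50334131
C = 92.0100 * 0.94364995 * 0.66736169 - 90.5900 * 0.87284263 * 0.50334131 = 18.1442


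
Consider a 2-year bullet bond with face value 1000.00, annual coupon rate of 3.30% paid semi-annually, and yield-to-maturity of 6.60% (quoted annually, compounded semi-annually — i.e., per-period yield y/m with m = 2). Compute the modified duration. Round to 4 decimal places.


Coupon per period c = face * coupon_rate / m = 16.500000
Periods per year m = 2; per-period yield y/m = 0.033000
Number of cashflows N = 4
Cashflows (t years, CF_t, discount factor 1/(1+y/m)^(m*t), PV):
  t = 0.5000: CF_t = 16.500000, DF = 0.968054, PV = 15.972894
  t = 1.0000: CF_t = 16.500000, DF = 0.937129, PV = 15.462628
  t = 1.5000: CF_t = 16.500000, DF = 0.907192, PV = 14.968662
  t = 2.0000: CF_t = 1016.500000, DF = 0.878211, PV = 892.701155
Price P = sum_t PV_t = 939.105340
First compute Macaulay numerator sum_t t * PV_t:
  t * PV_t at t = 0.5000: 7.986447
  t * PV_t at t = 1.0000: 15.462628
  t * PV_t at t = 1.5000: 22.452993
  t * PV_t at t = 2.0000: 1785.402311
Macaulay duration D = 1831.304379 / 939.105340 = 1.950052
Modified duration = D / (1 + y/m) = 1.950052 / (1 + 0.033000) = 1.887756

Answer: Modified duration = 1.8878


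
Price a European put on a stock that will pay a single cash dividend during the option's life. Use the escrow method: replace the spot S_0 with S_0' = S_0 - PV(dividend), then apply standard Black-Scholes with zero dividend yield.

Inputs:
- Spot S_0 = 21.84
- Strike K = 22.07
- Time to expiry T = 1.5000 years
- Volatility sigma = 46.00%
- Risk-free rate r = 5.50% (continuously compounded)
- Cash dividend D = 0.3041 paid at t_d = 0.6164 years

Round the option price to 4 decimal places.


Answer: Price = 4.0561

Derivation:
PV(D) = D * exp(-r * t_d) = 0.3041 * 0.96666623 = 0.29396320
S_0' = S_0 - PV(D) = 21.8400 - 0.29396320 = 21.54603680
d1 = (ln(S_0'/K) + (r + sigma^2/2)*T) / (sigma*sqrt(T)) = 0.38547988
d2 = d1 - sigma*sqrt(T) = -0.17790276
exp(-rT) = 0.92081144
N(-d1) = 0.34994096; N(-d2) = 0.57060033
P = K * exp(-rT) * N(-d2) - S_0' * N(-d1) = 22.0700 * 0.92081144 * 0.57060033 - 21.54603680 * 0.34994096 = 4.0561


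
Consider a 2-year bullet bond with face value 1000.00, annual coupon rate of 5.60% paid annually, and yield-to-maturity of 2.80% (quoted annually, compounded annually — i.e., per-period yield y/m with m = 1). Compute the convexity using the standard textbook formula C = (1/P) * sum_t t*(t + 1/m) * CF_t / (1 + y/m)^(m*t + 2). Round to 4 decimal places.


Answer: Convexity = 5.4819

Derivation:
Coupon per period c = face * coupon_rate / m = 56.000000
Periods per year m = 1; per-period yield y/m = 0.028000
Number of cashflows N = 2
Cashflows (t years, CF_t, discount factor 1/(1+y/m)^(m*t), PV):
  t = 1.0000: CF_t = 56.000000, DF = 0.972763, PV = 54.474708
  t = 2.0000: CF_t = 1056.000000, DF = 0.946267, PV = 999.258127
Price P = sum_t PV_t = 1053.732835
Convexity numerator sum_t t*(t + 1/m) * CF_t / (1+y/m)^(m*t + 2):
  t = 1.0000: term = 103.095255
  t = 2.0000: term = 5673.390929
Convexity = (1/P) * sum = 5776.486184 / 1053.732835 = 5.481927


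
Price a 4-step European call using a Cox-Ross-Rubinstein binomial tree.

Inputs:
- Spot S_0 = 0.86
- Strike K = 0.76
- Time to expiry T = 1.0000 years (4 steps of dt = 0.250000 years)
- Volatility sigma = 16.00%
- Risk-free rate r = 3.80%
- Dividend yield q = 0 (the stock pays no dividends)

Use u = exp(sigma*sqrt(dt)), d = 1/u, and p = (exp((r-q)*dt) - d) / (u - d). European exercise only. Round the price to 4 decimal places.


Answer: Price = V(0,0) = 0.1397

Derivation:
dt = T/N = 0.250000
u = exp(sigma*sqrt(dt)) = 1.083287; d = 1/u = 0.923116
p = (exp((r-q)*dt) - d) / (u - d) = 0.539605
Discount per step: exp(-r*dt) = 0.990545
Stock lattice S(k, i) with i counting down-moves:
  k=0: S(0,0) = 0.8600
  k=1: S(1,0) = 0.9316; S(1,1) = 0.7939
  k=2: S(2,0) = 1.0092; S(2,1) = 0.8600; S(2,2) = 0.7328
  k=3: S(3,0) = 1.0933; S(3,1) = 0.9316; S(3,2) = 0.7939; S(3,3) = 0.6765
  k=4: S(4,0) = 1.1843; S(4,1) = 1.0092; S(4,2) = 0.8600; S(4,3) = 0.7328; S(4,4) = 0.6245
Terminal payoffs V(N, i) = max(S_T - K, 0):
  V(4,0) = 0.424330; V(4,1) = 0.249219; V(4,2) = 0.100000; V(4,3) = 0.000000; V(4,4) = 0.000000
Backward induction: V(k, i) = exp(-r*dt) * [p * V(k+1, i) + (1-p) * V(k+1, i+1)].
  V(3,0) = exp(-r*dt) * [p*0.424330 + (1-p)*0.249219] = 0.340460
  V(3,1) = exp(-r*dt) * [p*0.249219 + (1-p)*0.100000] = 0.178813
  V(3,2) = exp(-r*dt) * [p*0.100000 + (1-p)*0.000000] = 0.053450
  V(3,3) = exp(-r*dt) * [p*0.000000 + (1-p)*0.000000] = 0.000000
  V(2,0) = exp(-r*dt) * [p*0.340460 + (1-p)*0.178813] = 0.263523
  V(2,1) = exp(-r*dt) * [p*0.178813 + (1-p)*0.053450] = 0.119952
  V(2,2) = exp(-r*dt) * [p*0.053450 + (1-p)*0.000000] = 0.028569
  V(1,0) = exp(-r*dt) * [p*0.263523 + (1-p)*0.119952] = 0.195557
  V(1,1) = exp(-r*dt) * [p*0.119952 + (1-p)*0.028569] = 0.077143
  V(0,0) = exp(-r*dt) * [p*0.195557 + (1-p)*0.077143] = 0.139706


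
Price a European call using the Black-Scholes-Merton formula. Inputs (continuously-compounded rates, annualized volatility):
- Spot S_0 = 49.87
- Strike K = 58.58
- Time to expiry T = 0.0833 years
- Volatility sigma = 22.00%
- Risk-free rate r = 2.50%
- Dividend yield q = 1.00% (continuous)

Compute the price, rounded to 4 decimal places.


d1 = (ln(S/K) + (r - q + 0.5*sigma^2) * T) / (sigma * sqrt(T)) = -2.48375949
d2 = d1 - sigma * sqrt(T) = -2.54725531
exp(-rT) = 0.99791967; exp(-qT) = 0.99916735
C = S_0 * exp(-qT) * N(d1) - K * exp(-rT) * N(d2)
N(d1) = 0.00650018; N(d2) = 0.00542870
C = 49.8700 * 0.99916735 * 0.00650018 - 58.5800 * 0.99791967 * 0.00542870 = 0.0065

Answer: Price = 0.0065


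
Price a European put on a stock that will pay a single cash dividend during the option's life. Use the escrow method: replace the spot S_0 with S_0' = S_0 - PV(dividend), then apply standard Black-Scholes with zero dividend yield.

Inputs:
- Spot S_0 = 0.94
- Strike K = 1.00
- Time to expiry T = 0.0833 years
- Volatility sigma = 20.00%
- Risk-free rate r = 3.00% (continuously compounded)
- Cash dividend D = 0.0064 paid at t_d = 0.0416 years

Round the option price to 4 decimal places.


Answer: Price = 0.0674

Derivation:
PV(D) = D * exp(-r * t_d) = 0.0064 * 0.99875278 = 0.00639202
S_0' = S_0 - PV(D) = 0.9400 - 0.00639202 = 0.93360798
d1 = (ln(S_0'/K) + (r + sigma^2/2)*T) / (sigma*sqrt(T)) = -1.11797919
d2 = d1 - sigma*sqrt(T) = -1.17570267
exp(-rT) = 0.99750412
N(-d1) = 0.86821206; N(-d2) = 0.88014314
P = K * exp(-rT) * N(-d2) - S_0' * N(-d1) = 1.0000 * 0.99750412 * 0.88014314 - 0.93360798 * 0.86821206 = 0.0674


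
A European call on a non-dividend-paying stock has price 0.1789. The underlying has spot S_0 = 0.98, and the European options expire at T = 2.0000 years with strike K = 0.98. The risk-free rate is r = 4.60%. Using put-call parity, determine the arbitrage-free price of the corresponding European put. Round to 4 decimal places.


Answer: Put price = 0.0928

Derivation:
Put-call parity: C - P = S_0 * exp(-qT) - K * exp(-rT).
S_0 * exp(-qT) = 0.9800 * 1.00000000 = 0.98000000
K * exp(-rT) = 0.9800 * 0.91210515 = 0.89386305
P = C - S*exp(-qT) + K*exp(-rT)
P = 0.1789 - 0.98000000 + 0.89386305 = 0.0928


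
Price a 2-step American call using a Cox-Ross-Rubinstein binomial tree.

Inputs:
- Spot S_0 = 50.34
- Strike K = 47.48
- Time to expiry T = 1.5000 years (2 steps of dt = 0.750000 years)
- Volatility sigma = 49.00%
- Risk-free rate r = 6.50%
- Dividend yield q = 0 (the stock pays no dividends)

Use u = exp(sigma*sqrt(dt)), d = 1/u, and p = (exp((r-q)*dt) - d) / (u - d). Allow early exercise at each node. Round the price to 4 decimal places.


Answer: Price = V(0,0) = 14.3202

Derivation:
dt = T/N = 0.750000
u = exp(sigma*sqrt(dt)) = 1.528600; d = 1/u = 0.654193
p = (exp((r-q)*dt) - d) / (u - d) = 0.452609
Discount per step: exp(-r*dt) = 0.952419
Stock lattice S(k, i) with i counting down-moves:
  k=0: S(0,0) = 50.3400
  k=1: S(1,0) = 76.9497; S(1,1) = 32.9321
  k=2: S(2,0) = 117.6254; S(2,1) = 50.3400; S(2,2) = 21.5440
Terminal payoffs V(N, i) = max(S_T - K, 0):
  V(2,0) = 70.145387; V(2,1) = 2.860000; V(2,2) = 0.000000
Backward induction: V(k, i) = exp(-r*dt) * [p * V(k+1, i) + (1-p) * V(k+1, i+1)]; then take max(V_cont, immediate exercise) for American.
  V(1,0) = exp(-r*dt) * [p*70.145387 + (1-p)*2.860000] = 31.728873; exercise = 29.469737; V(1,0) = max -> 31.728873
  V(1,1) = exp(-r*dt) * [p*2.860000 + (1-p)*0.000000] = 1.232870; exercise = 0.000000; V(1,1) = max -> 1.232870
  V(0,0) = exp(-r*dt) * [p*31.728873 + (1-p)*1.232870] = 14.320231; exercise = 2.860000; V(0,0) = max -> 14.320231


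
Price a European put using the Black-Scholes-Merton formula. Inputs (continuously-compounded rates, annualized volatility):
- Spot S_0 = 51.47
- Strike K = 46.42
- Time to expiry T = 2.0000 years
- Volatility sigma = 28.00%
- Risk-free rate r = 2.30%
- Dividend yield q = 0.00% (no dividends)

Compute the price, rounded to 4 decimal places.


d1 = (ln(S/K) + (r - q + 0.5*sigma^2) * T) / (sigma * sqrt(T)) = 0.57495032
d2 = d1 - sigma * sqrt(T) = 0.17897053
exp(-rT) = 0.95504196; exp(-qT) = 1.00000000
P = K * exp(-rT) * N(-d2) - S_0 * exp(-qT) * N(-d1)
N(-d1) = 0.28266245; N(-d2) = 0.42898042
P = 46.4200 * 0.95504196 * 0.42898042 - 51.4700 * 1.00000000 * 0.28266245 = 4.4694

Answer: Price = 4.4694


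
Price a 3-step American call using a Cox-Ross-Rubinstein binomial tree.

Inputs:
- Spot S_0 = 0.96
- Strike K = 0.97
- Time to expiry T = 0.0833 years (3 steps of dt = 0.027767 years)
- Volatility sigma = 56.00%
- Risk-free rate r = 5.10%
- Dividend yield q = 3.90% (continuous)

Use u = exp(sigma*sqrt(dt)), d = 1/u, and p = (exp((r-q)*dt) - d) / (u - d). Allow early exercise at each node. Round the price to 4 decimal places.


dt = T/N = 0.027767
u = exp(sigma*sqrt(dt)) = 1.097807; d = 1/u = 0.910907
p = (exp((r-q)*dt) - d) / (u - d) = 0.478471
Discount per step: exp(-r*dt) = 0.998585
Stock lattice S(k, i) with i counting down-moves:
  k=0: S(0,0) = 0.9600
  k=1: S(1,0) = 1.0539; S(1,1) = 0.8745
  k=2: S(2,0) = 1.1570; S(2,1) = 0.9600; S(2,2) = 0.7966
  k=3: S(3,0) = 1.2701; S(3,1) = 1.0539; S(3,2) = 0.8745; S(3,3) = 0.7256
Terminal payoffs V(N, i) = max(S_T - K, 0):
  V(3,0) = 0.300133; V(3,1) = 0.083895; V(3,2) = 0.000000; V(3,3) = 0.000000
Backward induction: V(k, i) = exp(-r*dt) * [p * V(k+1, i) + (1-p) * V(k+1, i+1)]; then take max(V_cont, immediate exercise) for American.
  V(2,0) = exp(-r*dt) * [p*0.300133 + (1-p)*0.083895] = 0.187094; exercise = 0.186973; V(2,0) = max -> 0.187094
  V(2,1) = exp(-r*dt) * [p*0.083895 + (1-p)*0.000000] = 0.040084; exercise = 0.000000; V(2,1) = max -> 0.040084
  V(2,2) = exp(-r*dt) * [p*0.000000 + (1-p)*0.000000] = 0.000000; exercise = 0.000000; V(2,2) = max -> 0.000000
  V(1,0) = exp(-r*dt) * [p*0.187094 + (1-p)*0.040084] = 0.110268; exercise = 0.083895; V(1,0) = max -> 0.110268
  V(1,1) = exp(-r*dt) * [p*0.040084 + (1-p)*0.000000] = 0.019152; exercise = 0.000000; V(1,1) = max -> 0.019152
  V(0,0) = exp(-r*dt) * [p*0.110268 + (1-p)*0.019152] = 0.062660; exercise = 0.000000; V(0,0) = max -> 0.062660

Answer: Price = V(0,0) = 0.0627


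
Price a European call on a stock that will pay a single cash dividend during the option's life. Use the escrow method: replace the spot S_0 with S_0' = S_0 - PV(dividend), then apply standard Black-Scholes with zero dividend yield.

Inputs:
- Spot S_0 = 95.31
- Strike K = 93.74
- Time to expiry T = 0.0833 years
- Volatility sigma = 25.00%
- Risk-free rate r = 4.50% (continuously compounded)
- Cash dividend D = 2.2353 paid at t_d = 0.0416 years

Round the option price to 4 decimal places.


PV(D) = D * exp(-r * t_d) = 2.2353 * 0.99812975 = 2.23111943
S_0' = S_0 - PV(D) = 95.3100 - 2.23111943 = 93.07888057
d1 = (ln(S_0'/K) + (r + sigma^2/2)*T) / (sigma*sqrt(T)) = -0.01006254
d2 = d1 - sigma*sqrt(T) = -0.08221688
exp(-rT) = 0.99625852
N(d1) = 0.49598570; N(d2) = 0.46723712
C = S_0' * N(d1) - K * exp(-rT) * N(d2) = 93.07888057 * 0.49598570 - 93.7400 * 0.99625852 * 0.46723712 = 2.5309

Answer: Price = 2.5309


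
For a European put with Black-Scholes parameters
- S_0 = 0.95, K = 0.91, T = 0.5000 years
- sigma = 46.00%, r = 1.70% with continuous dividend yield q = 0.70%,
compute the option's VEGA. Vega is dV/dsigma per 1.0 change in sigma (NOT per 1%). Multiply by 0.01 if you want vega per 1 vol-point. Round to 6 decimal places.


d1 = 0.3102581188; d2 = -0.0150110005
phi(d1) = 0.3801959188; exp(-qT) = 0.9965061179; exp(-rT) = 0.9915360229
Vega = S * exp(-qT) * phi(d1) * sqrt(T) = 0.9500 * 0.9965061179 * 0.3801959188 * 0.7071067812 = 0.254505

Answer: Vega = 0.254505


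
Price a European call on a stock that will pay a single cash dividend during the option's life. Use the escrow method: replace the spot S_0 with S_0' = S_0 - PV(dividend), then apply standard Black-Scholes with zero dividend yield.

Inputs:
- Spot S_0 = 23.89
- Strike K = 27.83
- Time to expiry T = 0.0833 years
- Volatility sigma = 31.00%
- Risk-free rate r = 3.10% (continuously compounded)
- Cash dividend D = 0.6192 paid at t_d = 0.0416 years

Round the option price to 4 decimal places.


Answer: Price = 0.0209

Derivation:
PV(D) = D * exp(-r * t_d) = 0.6192 * 0.99871123 = 0.61840199
S_0' = S_0 - PV(D) = 23.8900 - 0.61840199 = 23.27159801
d1 = (ln(S_0'/K) + (r + sigma^2/2)*T) / (sigma*sqrt(T)) = -1.92571122
d2 = d1 - sigma*sqrt(T) = -2.01518261
exp(-rT) = 0.99742103
N(d1) = 0.02707022; N(d2) = 0.02194276
C = S_0' * N(d1) - K * exp(-rT) * N(d2) = 23.27159801 * 0.02707022 - 27.8300 * 0.99742103 * 0.02194276 = 0.0209


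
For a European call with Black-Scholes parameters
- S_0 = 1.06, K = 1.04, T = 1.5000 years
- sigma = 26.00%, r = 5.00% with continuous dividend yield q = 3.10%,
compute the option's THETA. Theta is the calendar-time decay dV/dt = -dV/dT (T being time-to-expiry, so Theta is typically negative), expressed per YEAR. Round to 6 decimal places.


Answer: Theta = -0.045302

Derivation:
d1 = 0.3085358280; d2 = -0.0098978386
phi(d1) = 0.3803985684; exp(-qT) = 0.9545645606; exp(-rT) = 0.9277434863
Theta = -S*exp(-qT)*phi(d1)*sigma/(2*sqrt(T)) - r*K*exp(-rT)*N(d2) + q*S*exp(-qT)*N(d1)
N(d1) = 0.6211626789; N(d2) = 0.4960513982; sqrt(T) = 1.2247448714
Term 1 = -1.0600 * 0.9545645606 * 0.3803985684 * 0.2600 / (2 * 1.2247448714) = -0.0408552402
Term 2 = -0.0500 * 1.0400 * 0.9277434863 * 0.4960513982 = -0.0239308396
Term 3 = 0.0310 * 1.0600 * 0.9545645606 * 0.6211626789 = 0.0194840044
Theta = -0.0408552402 + (-0.0239308396) + (0.0194840044) = -0.045302


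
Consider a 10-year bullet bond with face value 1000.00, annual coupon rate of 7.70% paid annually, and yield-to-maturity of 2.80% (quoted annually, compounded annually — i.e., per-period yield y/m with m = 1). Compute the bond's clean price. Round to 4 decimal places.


Answer: Price = 1422.2788

Derivation:
Coupon per period c = face * coupon_rate / m = 77.000000
Periods per year m = 1; per-period yield y/m = 0.028000
Number of cashflows N = 10
Cashflows (t years, CF_t, discount factor 1/(1+y/m)^(m*t), PV):
  t = 1.0000: CF_t = 77.000000, DF = 0.972763, PV = 74.902724
  t = 2.0000: CF_t = 77.000000, DF = 0.946267, PV = 72.862572
  t = 3.0000: CF_t = 77.000000, DF = 0.920493, PV = 70.877988
  t = 4.0000: CF_t = 77.000000, DF = 0.895422, PV = 68.947459
  t = 5.0000: CF_t = 77.000000, DF = 0.871033, PV = 67.069513
  t = 6.0000: CF_t = 77.000000, DF = 0.847308, PV = 65.242717
  t = 7.0000: CF_t = 77.000000, DF = 0.824230, PV = 63.465678
  t = 8.0000: CF_t = 77.000000, DF = 0.801780, PV = 61.737041
  t = 9.0000: CF_t = 77.000000, DF = 0.779941, PV = 60.055487
  t = 10.0000: CF_t = 1077.000000, DF = 0.758698, PV = 817.117585
Price P = sum_t PV_t = 1422.278762


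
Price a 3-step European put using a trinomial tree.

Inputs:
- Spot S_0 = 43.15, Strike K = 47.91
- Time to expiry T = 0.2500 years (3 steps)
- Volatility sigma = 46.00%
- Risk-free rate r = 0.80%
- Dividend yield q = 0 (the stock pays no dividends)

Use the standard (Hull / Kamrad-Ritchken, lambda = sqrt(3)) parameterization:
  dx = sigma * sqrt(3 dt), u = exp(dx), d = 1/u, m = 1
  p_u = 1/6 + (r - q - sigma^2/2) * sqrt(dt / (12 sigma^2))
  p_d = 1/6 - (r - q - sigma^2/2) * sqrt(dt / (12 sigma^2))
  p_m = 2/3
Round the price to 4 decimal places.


Answer: Price = V(0,0) = 7.0462

Derivation:
dt = T/N = 0.083333; dx = sigma*sqrt(3*dt) = 0.230000
u = exp(dx) = 1.258600; d = 1/u = 0.794534
p_u = 0.148949, p_m = 0.666667, p_d = 0.184384
Discount per step: exp(-r*dt) = 0.999334
Stock lattice S(k, j) with j the centered position index:
  k=0: S(0,+0) = 43.1500
  k=1: S(1,-1) = 34.2841; S(1,+0) = 43.1500; S(1,+1) = 54.3086
  k=2: S(2,-2) = 27.2399; S(2,-1) = 34.2841; S(2,+0) = 43.1500; S(2,+1) = 54.3086; S(2,+2) = 68.3528
  k=3: S(3,-3) = 21.6430; S(3,-2) = 27.2399; S(3,-1) = 34.2841; S(3,+0) = 43.1500; S(3,+1) = 54.3086; S(3,+2) = 68.3528; S(3,+3) = 86.0288
Terminal payoffs V(N, j) = max(K - S_T, 0):
  V(3,-3) = 26.266993; V(3,-2) = 20.670111; V(3,-1) = 13.625875; V(3,+0) = 4.760000; V(3,+1) = 0.000000; V(3,+2) = 0.000000; V(3,+3) = 0.000000
Backward induction: V(k, j) = exp(-r*dt) * [p_u * V(k+1, j+1) + p_m * V(k+1, j) + p_d * V(k+1, j-1)]
  V(2,-2) = exp(-r*dt) * [p_u*13.625875 + p_m*20.670111 + p_d*26.266993] = 20.639089
  V(2,-1) = exp(-r*dt) * [p_u*4.760000 + p_m*13.625875 + p_d*20.670111] = 13.595088
  V(2,+0) = exp(-r*dt) * [p_u*0.000000 + p_m*4.760000 + p_d*13.625875] = 5.681938
  V(2,+1) = exp(-r*dt) * [p_u*0.000000 + p_m*0.000000 + p_d*4.760000] = 0.877083
  V(2,+2) = exp(-r*dt) * [p_u*0.000000 + p_m*0.000000 + p_d*0.000000] = 0.000000
  V(1,-1) = exp(-r*dt) * [p_u*5.681938 + p_m*13.595088 + p_d*20.639089] = 13.706091
  V(1,+0) = exp(-r*dt) * [p_u*0.877083 + p_m*5.681938 + p_d*13.595088] = 6.421035
  V(1,+1) = exp(-r*dt) * [p_u*0.000000 + p_m*0.877083 + p_d*5.681938] = 1.631293
  V(0,+0) = exp(-r*dt) * [p_u*1.631293 + p_m*6.421035 + p_d*13.706091] = 7.046156


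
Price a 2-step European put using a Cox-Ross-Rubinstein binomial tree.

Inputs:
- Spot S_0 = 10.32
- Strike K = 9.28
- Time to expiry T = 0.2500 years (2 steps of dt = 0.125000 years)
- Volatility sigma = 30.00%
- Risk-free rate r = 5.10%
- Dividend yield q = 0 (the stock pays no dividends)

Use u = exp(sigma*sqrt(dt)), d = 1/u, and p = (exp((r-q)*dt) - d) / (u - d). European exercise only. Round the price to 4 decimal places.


Answer: Price = V(0,0) = 0.2269

Derivation:
dt = T/N = 0.125000
u = exp(sigma*sqrt(dt)) = 1.111895; d = 1/u = 0.899365
p = (exp((r-q)*dt) - d) / (u - d) = 0.503600
Discount per step: exp(-r*dt) = 0.993645
Stock lattice S(k, i) with i counting down-moves:
  k=0: S(0,0) = 10.3200
  k=1: S(1,0) = 11.4748; S(1,1) = 9.2814
  k=2: S(2,0) = 12.7587; S(2,1) = 10.3200; S(2,2) = 8.3474
Terminal payoffs V(N, i) = max(K - S_T, 0):
  V(2,0) = 0.000000; V(2,1) = 0.000000; V(2,2) = 0.932587
Backward induction: V(k, i) = exp(-r*dt) * [p * V(k+1, i) + (1-p) * V(k+1, i+1)].
  V(1,0) = exp(-r*dt) * [p*0.000000 + (1-p)*0.000000] = 0.000000
  V(1,1) = exp(-r*dt) * [p*0.000000 + (1-p)*0.932587] = 0.459994
  V(0,0) = exp(-r*dt) * [p*0.000000 + (1-p)*0.459994] = 0.226890


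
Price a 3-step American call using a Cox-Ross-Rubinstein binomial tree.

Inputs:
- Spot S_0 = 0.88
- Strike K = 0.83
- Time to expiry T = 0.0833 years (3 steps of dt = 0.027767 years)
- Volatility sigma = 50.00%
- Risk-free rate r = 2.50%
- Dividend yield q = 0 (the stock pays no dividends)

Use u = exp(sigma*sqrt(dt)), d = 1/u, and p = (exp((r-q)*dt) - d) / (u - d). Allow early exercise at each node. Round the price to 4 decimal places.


Answer: Price = V(0,0) = 0.0795

Derivation:
dt = T/N = 0.027767
u = exp(sigma*sqrt(dt)) = 1.086886; d = 1/u = 0.920060
p = (exp((r-q)*dt) - d) / (u - d) = 0.483345
Discount per step: exp(-r*dt) = 0.999306
Stock lattice S(k, i) with i counting down-moves:
  k=0: S(0,0) = 0.8800
  k=1: S(1,0) = 0.9565; S(1,1) = 0.8097
  k=2: S(2,0) = 1.0396; S(2,1) = 0.8800; S(2,2) = 0.7449
  k=3: S(3,0) = 1.1299; S(3,1) = 0.9565; S(3,2) = 0.8097; S(3,3) = 0.6854
Terminal payoffs V(N, i) = max(S_T - K, 0):
  V(3,0) = 0.299886; V(3,1) = 0.126460; V(3,2) = 0.000000; V(3,3) = 0.000000
Backward induction: V(k, i) = exp(-r*dt) * [p * V(k+1, i) + (1-p) * V(k+1, i+1)]; then take max(V_cont, immediate exercise) for American.
  V(2,0) = exp(-r*dt) * [p*0.299886 + (1-p)*0.126460] = 0.210138; exercise = 0.209563; V(2,0) = max -> 0.210138
  V(2,1) = exp(-r*dt) * [p*0.126460 + (1-p)*0.000000] = 0.061081; exercise = 0.050000; V(2,1) = max -> 0.061081
  V(2,2) = exp(-r*dt) * [p*0.000000 + (1-p)*0.000000] = 0.000000; exercise = 0.000000; V(2,2) = max -> 0.000000
  V(1,0) = exp(-r*dt) * [p*0.210138 + (1-p)*0.061081] = 0.133035; exercise = 0.126460; V(1,0) = max -> 0.133035
  V(1,1) = exp(-r*dt) * [p*0.061081 + (1-p)*0.000000] = 0.029503; exercise = 0.000000; V(1,1) = max -> 0.029503
  V(0,0) = exp(-r*dt) * [p*0.133035 + (1-p)*0.029503] = 0.079489; exercise = 0.050000; V(0,0) = max -> 0.079489


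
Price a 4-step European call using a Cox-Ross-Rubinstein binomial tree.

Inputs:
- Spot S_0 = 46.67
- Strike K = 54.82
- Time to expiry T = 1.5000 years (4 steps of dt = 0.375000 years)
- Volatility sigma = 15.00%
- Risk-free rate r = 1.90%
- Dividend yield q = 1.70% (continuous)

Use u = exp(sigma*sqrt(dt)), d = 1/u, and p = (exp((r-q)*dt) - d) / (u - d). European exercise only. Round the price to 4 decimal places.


Answer: Price = V(0,0) = 0.9383

Derivation:
dt = T/N = 0.375000
u = exp(sigma*sqrt(dt)) = 1.096207; d = 1/u = 0.912237
p = (exp((r-q)*dt) - d) / (u - d) = 0.481130
Discount per step: exp(-r*dt) = 0.992900
Stock lattice S(k, i) with i counting down-moves:
  k=0: S(0,0) = 46.6700
  k=1: S(1,0) = 51.1600; S(1,1) = 42.5741
  k=2: S(2,0) = 56.0819; S(2,1) = 46.6700; S(2,2) = 38.8376
  k=3: S(3,0) = 61.4774; S(3,1) = 51.1600; S(3,2) = 42.5741; S(3,3) = 35.4291
  k=4: S(4,0) = 67.3919; S(4,1) = 56.0819; S(4,2) = 46.6700; S(4,3) = 38.8376; S(4,4) = 32.3197
Terminal payoffs V(N, i) = max(S_T - K, 0):
  V(4,0) = 12.571913; V(4,1) = 1.261909; V(4,2) = 0.000000; V(4,3) = 0.000000; V(4,4) = 0.000000
Backward induction: V(k, i) = exp(-r*dt) * [p * V(k+1, i) + (1-p) * V(k+1, i+1)].
  V(3,0) = exp(-r*dt) * [p*12.571913 + (1-p)*1.261909] = 6.655904
  V(3,1) = exp(-r*dt) * [p*1.261909 + (1-p)*0.000000] = 0.602833
  V(3,2) = exp(-r*dt) * [p*0.000000 + (1-p)*0.000000] = 0.000000
  V(3,3) = exp(-r*dt) * [p*0.000000 + (1-p)*0.000000] = 0.000000
  V(2,0) = exp(-r*dt) * [p*6.655904 + (1-p)*0.602833] = 3.490193
  V(2,1) = exp(-r*dt) * [p*0.602833 + (1-p)*0.000000] = 0.287982
  V(2,2) = exp(-r*dt) * [p*0.000000 + (1-p)*0.000000] = 0.000000
  V(1,0) = exp(-r*dt) * [p*3.490193 + (1-p)*0.287982] = 1.815680
  V(1,1) = exp(-r*dt) * [p*0.287982 + (1-p)*0.000000] = 0.137573
  V(0,0) = exp(-r*dt) * [p*1.815680 + (1-p)*0.137573] = 0.938253


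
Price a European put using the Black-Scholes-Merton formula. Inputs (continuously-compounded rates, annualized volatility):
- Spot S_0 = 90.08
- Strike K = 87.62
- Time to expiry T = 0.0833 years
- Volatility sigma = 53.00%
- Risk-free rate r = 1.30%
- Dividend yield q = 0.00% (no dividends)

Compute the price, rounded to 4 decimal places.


d1 = (ln(S/K) + (r - q + 0.5*sigma^2) * T) / (sigma * sqrt(T)) = 0.26457477
d2 = d1 - sigma * sqrt(T) = 0.11160755
exp(-rT) = 0.99891769; exp(-qT) = 1.00000000
P = K * exp(-rT) * N(-d2) - S_0 * exp(-qT) * N(-d1)
N(-d1) = 0.39566853; N(-d2) = 0.45556729
P = 87.6200 * 0.99891769 * 0.45556729 - 90.0800 * 1.00000000 * 0.39566853 = 4.2318

Answer: Price = 4.2318


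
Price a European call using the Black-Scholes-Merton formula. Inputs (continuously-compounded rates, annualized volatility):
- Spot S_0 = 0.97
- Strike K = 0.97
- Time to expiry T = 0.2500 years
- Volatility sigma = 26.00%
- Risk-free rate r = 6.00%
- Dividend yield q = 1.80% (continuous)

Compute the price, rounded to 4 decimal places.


d1 = (ln(S/K) + (r - q + 0.5*sigma^2) * T) / (sigma * sqrt(T)) = 0.14576923
d2 = d1 - sigma * sqrt(T) = 0.01576923
exp(-rT) = 0.98511194; exp(-qT) = 0.99551011
C = S_0 * exp(-qT) * N(d1) - K * exp(-rT) * N(d2)
N(d1) = 0.55794822; N(d2) = 0.50629075
C = 0.9700 * 0.99551011 * 0.55794822 - 0.9700 * 0.98511194 * 0.50629075 = 0.0550

Answer: Price = 0.0550


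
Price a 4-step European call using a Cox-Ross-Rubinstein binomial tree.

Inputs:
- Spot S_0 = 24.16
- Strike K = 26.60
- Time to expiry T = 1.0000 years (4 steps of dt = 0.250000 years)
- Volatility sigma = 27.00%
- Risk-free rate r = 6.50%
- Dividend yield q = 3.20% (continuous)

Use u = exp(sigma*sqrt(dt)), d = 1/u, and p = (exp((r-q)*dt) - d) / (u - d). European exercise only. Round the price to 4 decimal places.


Answer: Price = V(0,0) = 2.0168

Derivation:
dt = T/N = 0.250000
u = exp(sigma*sqrt(dt)) = 1.144537; d = 1/u = 0.873716
p = (exp((r-q)*dt) - d) / (u - d) = 0.496890
Discount per step: exp(-r*dt) = 0.983881
Stock lattice S(k, i) with i counting down-moves:
  k=0: S(0,0) = 24.1600
  k=1: S(1,0) = 27.6520; S(1,1) = 21.1090
  k=2: S(2,0) = 31.6487; S(2,1) = 24.1600; S(2,2) = 18.4432
  k=3: S(3,0) = 36.2231; S(3,1) = 27.6520; S(3,2) = 21.1090; S(3,3) = 16.1142
  k=4: S(4,0) = 41.4587; S(4,1) = 31.6487; S(4,2) = 24.1600; S(4,3) = 18.4432; S(4,4) = 14.0792
Terminal payoffs V(N, i) = max(S_T - K, 0):
  V(4,0) = 14.858726; V(4,1) = 5.048741; V(4,2) = 0.000000; V(4,3) = 0.000000; V(4,4) = 0.000000
Backward induction: V(k, i) = exp(-r*dt) * [p * V(k+1, i) + (1-p) * V(k+1, i+1)].
  V(3,0) = exp(-r*dt) * [p*14.858726 + (1-p)*5.048741] = 9.763276
  V(3,1) = exp(-r*dt) * [p*5.048741 + (1-p)*0.000000] = 2.468233
  V(3,2) = exp(-r*dt) * [p*0.000000 + (1-p)*0.000000] = 0.000000
  V(3,3) = exp(-r*dt) * [p*0.000000 + (1-p)*0.000000] = 0.000000
  V(2,0) = exp(-r*dt) * [p*9.763276 + (1-p)*2.468233] = 5.994856
  V(2,1) = exp(-r*dt) * [p*2.468233 + (1-p)*0.000000] = 1.206672
  V(2,2) = exp(-r*dt) * [p*0.000000 + (1-p)*0.000000] = 0.000000
  V(1,0) = exp(-r*dt) * [p*5.994856 + (1-p)*1.206672] = 3.528074
  V(1,1) = exp(-r*dt) * [p*1.206672 + (1-p)*0.000000] = 0.589919
  V(0,0) = exp(-r*dt) * [p*3.528074 + (1-p)*0.589919] = 2.016818
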